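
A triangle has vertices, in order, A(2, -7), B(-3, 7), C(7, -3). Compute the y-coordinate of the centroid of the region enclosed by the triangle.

Apply the shoelace formula. First the cross-terms c_i = x_i·y_{i+1} − x_{i+1}·y_i:
  -7, -40, -43  ⇒  2A = -90, A = -45.
Then Σ (y_i + y_{i+1})·c_i = 270, so ȳ = 270 / (6·(-45)) = -1.

-1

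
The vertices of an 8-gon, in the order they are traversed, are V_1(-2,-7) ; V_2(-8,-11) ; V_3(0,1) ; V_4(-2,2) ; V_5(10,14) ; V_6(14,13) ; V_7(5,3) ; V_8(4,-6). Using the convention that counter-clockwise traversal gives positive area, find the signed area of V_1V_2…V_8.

Apply the shoelace (surveyor's) formula: 2A = Σ (x_i·y_{i+1} − x_{i+1}·y_i), indices taken mod 8.
Cross-terms: -34, -8, 2, -48, -66, -23, -42, -40  ⇒  Σ = -259
Signed area = Σ/2 = -129.5 (negative ⇒ clockwise traversal).

-129.5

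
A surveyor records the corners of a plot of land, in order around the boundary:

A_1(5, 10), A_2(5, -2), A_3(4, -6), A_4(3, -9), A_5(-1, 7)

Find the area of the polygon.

Apply Gauss's area formula: 2A = Σ (x_i·y_{i+1} − x_{i+1}·y_i), indices taken mod 5.
A_1→A_2: (5)(-2) − (5)(10) = -60
A_2→A_3: (5)(-6) − (4)(-2) = -22
A_3→A_4: (4)(-9) − (3)(-6) = -18
A_4→A_5: (3)(7) − (-1)(-9) = 12
A_5→A_1: (-1)(10) − (5)(7) = -45
Σ = -133
Area = |Σ|/2 = 66.5.

66.5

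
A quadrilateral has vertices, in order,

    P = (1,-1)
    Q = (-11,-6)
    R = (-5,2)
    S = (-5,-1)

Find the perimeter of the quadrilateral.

|PQ| = √((-12)² + (-5)²) = √169 = 13
|QR| = √((6)² + (8)²) = √100 = 10
|RS| = √((0)² + (-3)²) = √9 = 3
|SP| = √((6)² + (0)²) = √36 = 6
Perimeter = 13 + 10 + 3 + 6 = 32.

32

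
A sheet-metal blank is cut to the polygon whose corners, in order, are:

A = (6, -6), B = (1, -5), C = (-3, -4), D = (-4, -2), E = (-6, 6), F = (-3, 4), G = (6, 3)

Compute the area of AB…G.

91

Apply the surveyor's formula: 2A = Σ (x_i·y_{i+1} − x_{i+1}·y_i), indices taken mod 7.
Cross-terms: -24, -19, -10, -36, -6, -33, -54  ⇒  Σ = -182
Area = |Σ|/2 = 91.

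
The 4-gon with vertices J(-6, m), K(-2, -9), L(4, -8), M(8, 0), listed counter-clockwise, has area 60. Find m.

Write out the shoelace sum; only the two edges meeting at J involve m:
2·Area = [(8·m − (-6)·0) + ((-6)·(-9) − (-2)·m)] + 116
       = 10·m + 170 = 120
⇒ m = -5.

-5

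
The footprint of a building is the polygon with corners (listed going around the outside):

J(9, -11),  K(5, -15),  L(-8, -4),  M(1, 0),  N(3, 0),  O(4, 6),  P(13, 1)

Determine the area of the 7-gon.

212

J→K: (9)(-15) − (5)(-11) = -80
K→L: (5)(-4) − (-8)(-15) = -140
L→M: (-8)(0) − (1)(-4) = 4
M→N: (1)(0) − (3)(0) = 0
N→O: (3)(6) − (4)(0) = 18
O→P: (4)(1) − (13)(6) = -74
P→J: (13)(-11) − (9)(1) = -152
Σ = -424
Area = |Σ|/2 = 212.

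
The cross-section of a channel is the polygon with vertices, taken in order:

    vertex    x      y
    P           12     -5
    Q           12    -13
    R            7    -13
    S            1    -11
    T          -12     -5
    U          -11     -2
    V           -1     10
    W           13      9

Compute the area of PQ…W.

Apply the shoelace formula: 2A = Σ (x_i·y_{i+1} − x_{i+1}·y_i), indices taken mod 8.
Σ = (-96) + (-65) + (-64) + (-137) + (-31) + (-112) + (-139) + (-173) = -817
Area = |Σ|/2 = 408.5.

408.5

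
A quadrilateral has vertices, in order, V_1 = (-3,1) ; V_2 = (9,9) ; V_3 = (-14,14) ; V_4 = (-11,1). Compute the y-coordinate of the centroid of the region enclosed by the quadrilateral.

Apply the shoelace formula. First the cross-terms c_i = x_i·y_{i+1} − x_{i+1}·y_i:
  -36, 252, 140, -8  ⇒  2A = 348, A = 174.
Then Σ (y_i + y_{i+1})·c_i = 7520, so ȳ = 7520 / (6·174) = 1880/261.

1880/261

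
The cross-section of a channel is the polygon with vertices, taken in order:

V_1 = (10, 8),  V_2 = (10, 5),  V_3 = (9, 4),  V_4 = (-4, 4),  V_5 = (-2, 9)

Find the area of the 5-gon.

Apply the surveyor's formula: 2A = Σ (x_i·y_{i+1} − x_{i+1}·y_i), indices taken mod 5.
V_1→V_2: (10)(5) − (10)(8) = -30
V_2→V_3: (10)(4) − (9)(5) = -5
V_3→V_4: (9)(4) − (-4)(4) = 52
V_4→V_5: (-4)(9) − (-2)(4) = -28
V_5→V_1: (-2)(8) − (10)(9) = -106
Σ = -117
Area = |Σ|/2 = 58.5.

58.5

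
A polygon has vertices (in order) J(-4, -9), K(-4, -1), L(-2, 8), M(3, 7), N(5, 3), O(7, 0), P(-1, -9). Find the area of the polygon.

Cross-terms: -32, -34, -38, -26, -21, -63, -27  ⇒  Σ = -241
Area = |Σ|/2 = 120.5.

120.5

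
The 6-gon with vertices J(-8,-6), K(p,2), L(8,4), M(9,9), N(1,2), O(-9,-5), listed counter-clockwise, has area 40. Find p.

Write out the shoelace sum; only the two edges meeting at K involve p:
2·Area = [((-8)·2 − p·(-6)) + (p·4 − 8·2)] + 72
       = 10·p + 40 = 80
⇒ p = 4.

4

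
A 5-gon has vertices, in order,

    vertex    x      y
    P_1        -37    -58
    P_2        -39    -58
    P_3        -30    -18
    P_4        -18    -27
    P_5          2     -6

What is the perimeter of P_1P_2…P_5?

|P_1P_2| = √((-2)² + (0)²) = √4 = 2
|P_2P_3| = √((9)² + (40)²) = √1681 = 41
|P_3P_4| = √((12)² + (-9)²) = √225 = 15
|P_4P_5| = √((20)² + (21)²) = √841 = 29
|P_5P_1| = √((-39)² + (-52)²) = √4225 = 65
Perimeter = 2 + 41 + 15 + 29 + 65 = 152.

152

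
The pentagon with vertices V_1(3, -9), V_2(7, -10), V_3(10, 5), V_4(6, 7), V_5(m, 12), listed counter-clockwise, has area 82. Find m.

5

The doubled signed area Σ (x_i y_{i+1} − x_{i+1} y_i) is linear in m.
With m=0 it equals 244; the coefficient of m is -16 (from the two edges through V_5).
So -16·m + 244 = 2·82 = 164 ⇒ m = 5.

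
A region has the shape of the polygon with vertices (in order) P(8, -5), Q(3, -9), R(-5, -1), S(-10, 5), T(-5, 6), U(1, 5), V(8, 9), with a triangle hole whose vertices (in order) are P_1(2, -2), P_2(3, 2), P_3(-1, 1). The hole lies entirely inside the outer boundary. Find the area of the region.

167

Outer boundary:
Apply Gauss's area formula: 2A = Σ (x_i·y_{i+1} − x_{i+1}·y_i), indices taken mod 7.
Σ = (-57) + (-48) + (-35) + (-35) + (-31) + (-31) + (-112) = -349
Area = |Σ|/2 = 174.5.
Hole:
Apply the shoelace (surveyor's) formula: 2A = Σ (x_i·y_{i+1} − x_{i+1}·y_i), indices taken mod 3.
Σ = (10) + (5) + (0) = 15
Area = |Σ|/2 = 7.5.
Net area = 174.5 − 7.5 = 167.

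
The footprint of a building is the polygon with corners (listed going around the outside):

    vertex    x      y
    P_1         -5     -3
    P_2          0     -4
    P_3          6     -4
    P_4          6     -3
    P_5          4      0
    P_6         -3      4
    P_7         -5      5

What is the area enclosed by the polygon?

Σ = (20) + (24) + (6) + (12) + (16) + (5) + (40) = 123
Area = |Σ|/2 = 61.5.

61.5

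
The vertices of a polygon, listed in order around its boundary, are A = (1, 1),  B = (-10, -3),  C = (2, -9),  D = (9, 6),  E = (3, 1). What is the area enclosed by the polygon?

94.5

Apply the shoelace (surveyor's) formula: 2A = Σ (x_i·y_{i+1} − x_{i+1}·y_i), indices taken mod 5.
Σ = (7) + (96) + (93) + (-9) + (2) = 189
Area = |Σ|/2 = 94.5.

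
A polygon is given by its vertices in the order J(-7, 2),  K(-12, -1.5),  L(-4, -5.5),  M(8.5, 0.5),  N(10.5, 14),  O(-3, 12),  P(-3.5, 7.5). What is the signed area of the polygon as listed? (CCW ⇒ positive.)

Apply the surveyor's formula: 2A = Σ (x_i·y_{i+1} − x_{i+1}·y_i), indices taken mod 7.
Cross-terms: 34.5, 60, 44.75, 113.75, 168, 19.5, 45.5  ⇒  Σ = 486
Signed area = Σ/2 = 243 (positive ⇒ counter-clockwise traversal).

243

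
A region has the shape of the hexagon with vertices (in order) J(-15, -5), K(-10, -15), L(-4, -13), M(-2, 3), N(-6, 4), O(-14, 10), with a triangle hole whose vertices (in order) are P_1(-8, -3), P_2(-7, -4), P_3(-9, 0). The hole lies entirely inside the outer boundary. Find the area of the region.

215.5

Outer boundary:
Σ = (175) + (70) + (-38) + (10) + (-4) + (220) = 433
Area = |Σ|/2 = 216.5.
Hole:
Apply the shoelace formula: 2A = Σ (x_i·y_{i+1} − x_{i+1}·y_i), indices taken mod 3.
Cross-terms: 11, -36, 27  ⇒  Σ = 2
Area = |Σ|/2 = 1.
Net area = 216.5 − 1 = 215.5.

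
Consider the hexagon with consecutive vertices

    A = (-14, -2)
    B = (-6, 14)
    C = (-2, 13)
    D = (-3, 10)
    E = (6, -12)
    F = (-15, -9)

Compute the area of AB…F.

Σ = (-208) + (-50) + (19) + (-24) + (-234) + (-96) = -593
Area = |Σ|/2 = 296.5.

296.5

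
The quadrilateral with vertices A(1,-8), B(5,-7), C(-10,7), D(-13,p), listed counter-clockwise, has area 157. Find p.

-11

Write out the shoelace sum; only the two edges meeting at D involve p:
2·Area = [((-10)·p − (-13)·7) + ((-13)·(-8) − 1·p)] + -2
       = -11·p + 193 = 314
⇒ p = -11.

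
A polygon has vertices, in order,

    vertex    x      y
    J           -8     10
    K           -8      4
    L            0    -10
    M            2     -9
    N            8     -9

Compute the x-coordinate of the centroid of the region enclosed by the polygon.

-46/35

Apply the shoelace formula. First the cross-terms c_i = x_i·y_{i+1} − x_{i+1}·y_i:
  48, 80, 20, 54, 8  ⇒  2A = 210, A = 105.
Then Σ (x_i + x_{i+1})·c_i = -828, so x̄ = -828 / (6·105) = -46/35.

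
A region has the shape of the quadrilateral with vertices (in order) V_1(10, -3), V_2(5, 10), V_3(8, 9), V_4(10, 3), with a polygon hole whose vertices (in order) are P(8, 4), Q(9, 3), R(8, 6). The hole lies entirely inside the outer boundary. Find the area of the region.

Outer boundary:
Apply Gauss's area formula: 2A = Σ (x_i·y_{i+1} − x_{i+1}·y_i), indices taken mod 4.
Σ = (115) + (-35) + (-66) + (-60) = -46
Area = |Σ|/2 = 23.
Hole:
Apply Gauss's area formula: 2A = Σ (x_i·y_{i+1} − x_{i+1}·y_i), indices taken mod 3.
P→Q: (8)(3) − (9)(4) = -12
Q→R: (9)(6) − (8)(3) = 30
R→P: (8)(4) − (8)(6) = -16
Σ = 2
Area = |Σ|/2 = 1.
Net area = 23 − 1 = 22.

22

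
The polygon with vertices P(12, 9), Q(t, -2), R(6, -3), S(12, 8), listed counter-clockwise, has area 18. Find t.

4

The doubled signed area Σ (x_i y_{i+1} − x_{i+1} y_i) is linear in t.
With t=0 it equals 84; the coefficient of t is -12 (from the two edges through Q).
So -12·t + 84 = 2·18 = 36 ⇒ t = 4.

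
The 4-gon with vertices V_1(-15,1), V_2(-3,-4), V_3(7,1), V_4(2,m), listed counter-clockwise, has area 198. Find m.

14

The doubled signed area Σ (x_i y_{i+1} − x_{i+1} y_i) is linear in m.
With m=0 it equals 88; the coefficient of m is 22 (from the two edges through V_4).
So 22·m + 88 = 2·198 = 396 ⇒ m = 14.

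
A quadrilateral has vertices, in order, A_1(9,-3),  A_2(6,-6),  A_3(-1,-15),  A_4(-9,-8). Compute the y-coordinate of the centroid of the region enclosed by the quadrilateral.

Apply the shoelace (surveyor's) formula. First the cross-terms c_i = x_i·y_{i+1} − x_{i+1}·y_i:
  -36, -96, -127, 99  ⇒  2A = -160, A = -80.
Then Σ (y_i + y_{i+1})·c_i = 4172, so ȳ = 4172 / (6·(-80)) = -1043/120.

-1043/120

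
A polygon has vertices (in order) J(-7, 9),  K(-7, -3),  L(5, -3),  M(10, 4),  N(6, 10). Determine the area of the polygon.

185

Apply the shoelace (surveyor's) formula: 2A = Σ (x_i·y_{i+1} − x_{i+1}·y_i), indices taken mod 5.
Σ = (84) + (36) + (50) + (76) + (124) = 370
Area = |Σ|/2 = 185.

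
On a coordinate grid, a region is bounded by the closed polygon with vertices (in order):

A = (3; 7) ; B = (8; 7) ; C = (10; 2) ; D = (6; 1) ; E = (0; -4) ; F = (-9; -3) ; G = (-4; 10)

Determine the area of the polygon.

Apply the surveyor's formula: 2A = Σ (x_i·y_{i+1} − x_{i+1}·y_i), indices taken mod 7.
Σ = (-35) + (-54) + (-2) + (-24) + (-36) + (-102) + (-58) = -311
Area = |Σ|/2 = 155.5.

155.5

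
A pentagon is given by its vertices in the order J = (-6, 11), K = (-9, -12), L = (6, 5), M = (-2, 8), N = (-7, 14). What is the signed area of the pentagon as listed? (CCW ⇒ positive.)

145.5

Apply the shoelace formula: 2A = Σ (x_i·y_{i+1} − x_{i+1}·y_i), indices taken mod 5.
J→K: (-6)(-12) − (-9)(11) = 171
K→L: (-9)(5) − (6)(-12) = 27
L→M: (6)(8) − (-2)(5) = 58
M→N: (-2)(14) − (-7)(8) = 28
N→J: (-7)(11) − (-6)(14) = 7
Σ = 291
Signed area = Σ/2 = 145.5 (positive ⇒ counter-clockwise traversal).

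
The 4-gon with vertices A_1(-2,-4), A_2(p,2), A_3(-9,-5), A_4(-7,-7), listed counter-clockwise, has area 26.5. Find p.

The doubled signed area Σ (x_i y_{i+1} − x_{i+1} y_i) is linear in p.
With p=0 it equals 56; the coefficient of p is -1 (from the two edges through A_2).
So -1·p + 56 = 2·26.5 = 53 ⇒ p = 3.

3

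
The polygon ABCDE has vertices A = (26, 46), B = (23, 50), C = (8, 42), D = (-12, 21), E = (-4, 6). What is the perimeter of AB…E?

118

|AB| = √((-3)² + (4)²) = √25 = 5
|BC| = √((-15)² + (-8)²) = √289 = 17
|CD| = √((-20)² + (-21)²) = √841 = 29
|DE| = √((8)² + (-15)²) = √289 = 17
|EA| = √((30)² + (40)²) = √2500 = 50
Perimeter = 5 + 17 + 29 + 17 + 50 = 118.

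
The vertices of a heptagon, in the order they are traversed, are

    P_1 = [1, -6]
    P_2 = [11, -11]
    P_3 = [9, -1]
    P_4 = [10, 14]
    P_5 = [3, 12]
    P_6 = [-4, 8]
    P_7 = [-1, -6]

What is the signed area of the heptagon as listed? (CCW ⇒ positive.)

Σ = (55) + (88) + (136) + (78) + (72) + (32) + (12) = 473
Signed area = Σ/2 = 236.5 (positive ⇒ counter-clockwise traversal).

236.5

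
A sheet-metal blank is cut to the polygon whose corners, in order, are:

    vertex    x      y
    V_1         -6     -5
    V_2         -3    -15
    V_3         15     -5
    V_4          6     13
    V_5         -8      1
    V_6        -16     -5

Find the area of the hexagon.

Apply the shoelace formula: 2A = Σ (x_i·y_{i+1} − x_{i+1}·y_i), indices taken mod 6.
V_1→V_2: (-6)(-15) − (-3)(-5) = 75
V_2→V_3: (-3)(-5) − (15)(-15) = 240
V_3→V_4: (15)(13) − (6)(-5) = 225
V_4→V_5: (6)(1) − (-8)(13) = 110
V_5→V_6: (-8)(-5) − (-16)(1) = 56
V_6→V_1: (-16)(-5) − (-6)(-5) = 50
Σ = 756
Area = |Σ|/2 = 378.

378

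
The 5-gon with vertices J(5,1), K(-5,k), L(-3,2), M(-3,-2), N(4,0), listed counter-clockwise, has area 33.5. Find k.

The doubled signed area Σ (x_i y_{i+1} − x_{i+1} y_i) is linear in k.
With k=0 it equals 19; the coefficient of k is 8 (from the two edges through K).
So 8·k + 19 = 2·33.5 = 67 ⇒ k = 6.

6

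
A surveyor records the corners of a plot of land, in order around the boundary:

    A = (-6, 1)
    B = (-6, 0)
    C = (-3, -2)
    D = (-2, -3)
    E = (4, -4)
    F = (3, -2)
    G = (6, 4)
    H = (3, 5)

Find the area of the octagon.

61

Apply Gauss's area formula: 2A = Σ (x_i·y_{i+1} − x_{i+1}·y_i), indices taken mod 8.
Σ = (6) + (12) + (5) + (20) + (4) + (24) + (18) + (33) = 122
Area = |Σ|/2 = 61.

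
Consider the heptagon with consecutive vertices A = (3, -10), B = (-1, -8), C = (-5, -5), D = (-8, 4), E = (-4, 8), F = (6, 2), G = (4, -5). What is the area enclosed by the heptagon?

Cross-terms: -34, -35, -60, -48, -56, -38, -25  ⇒  Σ = -296
Area = |Σ|/2 = 148.

148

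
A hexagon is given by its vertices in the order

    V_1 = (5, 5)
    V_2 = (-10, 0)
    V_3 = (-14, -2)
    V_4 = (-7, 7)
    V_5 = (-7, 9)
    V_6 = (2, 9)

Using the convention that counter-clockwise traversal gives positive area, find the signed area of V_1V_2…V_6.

Apply the shoelace (surveyor's) formula: 2A = Σ (x_i·y_{i+1} − x_{i+1}·y_i), indices taken mod 6.
Σ = (50) + (20) + (-112) + (-14) + (-81) + (-35) = -172
Signed area = Σ/2 = -86 (negative ⇒ clockwise traversal).

-86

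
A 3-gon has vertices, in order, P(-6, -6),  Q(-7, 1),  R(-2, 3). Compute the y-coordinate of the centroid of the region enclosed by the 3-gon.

Apply the surveyor's formula. First the cross-terms c_i = x_i·y_{i+1} − x_{i+1}·y_i:
  -48, -19, 30  ⇒  2A = -37, A = -18.5.
Then Σ (y_i + y_{i+1})·c_i = 74, so ȳ = 74 / (6·(-18.5)) = -2/3.

-2/3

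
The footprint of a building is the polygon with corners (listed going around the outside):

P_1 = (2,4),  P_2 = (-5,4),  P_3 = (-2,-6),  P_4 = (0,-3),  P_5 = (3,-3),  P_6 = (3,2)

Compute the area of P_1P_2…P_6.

Σ = (28) + (38) + (6) + (9) + (15) + (8) = 104
Area = |Σ|/2 = 52.

52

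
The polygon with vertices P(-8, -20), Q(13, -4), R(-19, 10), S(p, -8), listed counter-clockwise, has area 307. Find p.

-6

The doubled signed area Σ (x_i y_{i+1} − x_{i+1} y_i) is linear in p.
With p=0 it equals 434; the coefficient of p is -30 (from the two edges through S).
So -30·p + 434 = 2·307 = 614 ⇒ p = -6.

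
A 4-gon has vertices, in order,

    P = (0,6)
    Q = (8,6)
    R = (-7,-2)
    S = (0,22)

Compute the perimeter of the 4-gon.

|PQ| = √((8)² + (0)²) = √64 = 8
|QR| = √((-15)² + (-8)²) = √289 = 17
|RS| = √((7)² + (24)²) = √625 = 25
|SP| = √((0)² + (-16)²) = √256 = 16
Perimeter = 8 + 17 + 25 + 16 = 66.

66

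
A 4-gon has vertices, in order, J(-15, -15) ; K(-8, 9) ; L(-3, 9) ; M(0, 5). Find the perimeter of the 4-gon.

|JK| = √((7)² + (24)²) = √625 = 25
|KL| = √((5)² + (0)²) = √25 = 5
|LM| = √((3)² + (-4)²) = √25 = 5
|MJ| = √((-15)² + (-20)²) = √625 = 25
Perimeter = 25 + 5 + 5 + 25 = 60.

60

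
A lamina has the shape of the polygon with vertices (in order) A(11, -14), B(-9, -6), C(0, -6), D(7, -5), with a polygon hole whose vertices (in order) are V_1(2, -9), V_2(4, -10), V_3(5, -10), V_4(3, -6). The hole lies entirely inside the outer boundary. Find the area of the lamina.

64

Outer boundary:
Apply the shoelace (surveyor's) formula: 2A = Σ (x_i·y_{i+1} − x_{i+1}·y_i), indices taken mod 4.
Σ = (-192) + (54) + (42) + (-43) = -139
Area = |Σ|/2 = 69.5.
Hole:
Apply the shoelace formula: 2A = Σ (x_i·y_{i+1} − x_{i+1}·y_i), indices taken mod 4.
V_1→V_2: (2)(-10) − (4)(-9) = 16
V_2→V_3: (4)(-10) − (5)(-10) = 10
V_3→V_4: (5)(-6) − (3)(-10) = 0
V_4→V_1: (3)(-9) − (2)(-6) = -15
Σ = 11
Area = |Σ|/2 = 5.5.
Net area = 69.5 − 5.5 = 64.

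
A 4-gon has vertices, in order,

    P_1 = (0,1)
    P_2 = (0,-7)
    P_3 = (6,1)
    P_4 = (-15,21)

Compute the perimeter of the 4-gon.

|P_1P_2| = √((0)² + (-8)²) = √64 = 8
|P_2P_3| = √((6)² + (8)²) = √100 = 10
|P_3P_4| = √((-21)² + (20)²) = √841 = 29
|P_4P_1| = √((15)² + (-20)²) = √625 = 25
Perimeter = 8 + 10 + 29 + 25 = 72.

72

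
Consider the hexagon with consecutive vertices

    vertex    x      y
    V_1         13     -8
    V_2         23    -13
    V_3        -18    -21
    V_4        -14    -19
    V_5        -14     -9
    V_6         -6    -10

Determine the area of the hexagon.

Apply Gauss's area formula: 2A = Σ (x_i·y_{i+1} − x_{i+1}·y_i), indices taken mod 6.
Cross-terms: 15, -717, 48, -140, 86, 178  ⇒  Σ = -530
Area = |Σ|/2 = 265.

265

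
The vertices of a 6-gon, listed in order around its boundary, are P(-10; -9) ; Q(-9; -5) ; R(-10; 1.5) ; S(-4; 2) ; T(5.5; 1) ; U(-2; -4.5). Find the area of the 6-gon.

Cross-terms: -31, -63.5, -14, -15, -22.75, -27  ⇒  Σ = -173.25
Area = |Σ|/2 = 86.625.

86.625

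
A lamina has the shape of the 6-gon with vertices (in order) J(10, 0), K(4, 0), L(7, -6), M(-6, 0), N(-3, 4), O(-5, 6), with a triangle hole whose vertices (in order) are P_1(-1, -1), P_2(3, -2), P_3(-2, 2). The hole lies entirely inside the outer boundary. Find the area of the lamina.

65.5

Outer boundary:
Apply the shoelace (surveyor's) formula: 2A = Σ (x_i·y_{i+1} − x_{i+1}·y_i), indices taken mod 6.
Σ = (0) + (-24) + (-36) + (-24) + (2) + (-60) = -142
Area = |Σ|/2 = 71.
Hole:
Apply the shoelace (surveyor's) formula: 2A = Σ (x_i·y_{i+1} − x_{i+1}·y_i), indices taken mod 3.
Cross-terms: 5, 2, 4  ⇒  Σ = 11
Area = |Σ|/2 = 5.5.
Net area = 71 − 5.5 = 65.5.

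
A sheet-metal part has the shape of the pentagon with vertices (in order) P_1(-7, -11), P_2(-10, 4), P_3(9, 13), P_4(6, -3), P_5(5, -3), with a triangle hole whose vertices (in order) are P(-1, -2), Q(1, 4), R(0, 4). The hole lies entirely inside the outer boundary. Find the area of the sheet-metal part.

241

Outer boundary:
Apply the surveyor's formula: 2A = Σ (x_i·y_{i+1} − x_{i+1}·y_i), indices taken mod 5.
Σ = (-138) + (-166) + (-105) + (-3) + (-76) = -488
Area = |Σ|/2 = 244.
Hole:
Apply the shoelace (surveyor's) formula: 2A = Σ (x_i·y_{i+1} − x_{i+1}·y_i), indices taken mod 3.
Cross-terms: -2, 4, 4  ⇒  Σ = 6
Area = |Σ|/2 = 3.
Net area = 244 − 3 = 241.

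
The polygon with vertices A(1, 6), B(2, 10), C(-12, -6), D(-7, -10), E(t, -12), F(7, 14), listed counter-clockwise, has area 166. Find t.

-2

The doubled signed area Σ (x_i y_{i+1} − x_{i+1} y_i) is linear in t.
With t=0 it equals 380; the coefficient of t is 24 (from the two edges through E).
So 24·t + 380 = 2·166 = 332 ⇒ t = -2.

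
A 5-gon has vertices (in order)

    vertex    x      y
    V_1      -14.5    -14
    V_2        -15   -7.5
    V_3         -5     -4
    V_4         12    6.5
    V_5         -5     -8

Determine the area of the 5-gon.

86.375

Σ = (-101.25) + (22.5) + (15.5) + (-63.5) + (-46) = -172.75
Area = |Σ|/2 = 86.375.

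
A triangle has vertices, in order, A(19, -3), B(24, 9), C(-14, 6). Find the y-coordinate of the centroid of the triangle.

Apply the surveyor's formula. First the cross-terms c_i = x_i·y_{i+1} − x_{i+1}·y_i:
  243, 270, -72  ⇒  2A = 441, A = 220.5.
Then Σ (y_i + y_{i+1})·c_i = 5292, so ȳ = 5292 / (6·220.5) = 4.

4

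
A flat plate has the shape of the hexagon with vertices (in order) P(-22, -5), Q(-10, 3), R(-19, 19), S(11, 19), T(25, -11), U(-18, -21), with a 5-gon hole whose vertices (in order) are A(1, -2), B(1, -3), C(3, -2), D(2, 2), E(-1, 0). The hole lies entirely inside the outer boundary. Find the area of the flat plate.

1245

Outer boundary:
Apply the shoelace (surveyor's) formula: 2A = Σ (x_i·y_{i+1} − x_{i+1}·y_i), indices taken mod 6.
P→Q: (-22)(3) − (-10)(-5) = -116
Q→R: (-10)(19) − (-19)(3) = -133
R→S: (-19)(19) − (11)(19) = -570
S→T: (11)(-11) − (25)(19) = -596
T→U: (25)(-21) − (-18)(-11) = -723
U→P: (-18)(-5) − (-22)(-21) = -372
Σ = -2510
Area = |Σ|/2 = 1255.
Hole:
A→B: (1)(-3) − (1)(-2) = -1
B→C: (1)(-2) − (3)(-3) = 7
C→D: (3)(2) − (2)(-2) = 10
D→E: (2)(0) − (-1)(2) = 2
E→A: (-1)(-2) − (1)(0) = 2
Σ = 20
Area = |Σ|/2 = 10.
Net area = 1255 − 10 = 1245.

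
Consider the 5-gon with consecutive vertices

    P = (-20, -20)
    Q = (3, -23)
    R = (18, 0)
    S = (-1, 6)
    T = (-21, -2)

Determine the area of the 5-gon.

775

Apply the surveyor's formula: 2A = Σ (x_i·y_{i+1} − x_{i+1}·y_i), indices taken mod 5.
P→Q: (-20)(-23) − (3)(-20) = 520
Q→R: (3)(0) − (18)(-23) = 414
R→S: (18)(6) − (-1)(0) = 108
S→T: (-1)(-2) − (-21)(6) = 128
T→P: (-21)(-20) − (-20)(-2) = 380
Σ = 1550
Area = |Σ|/2 = 775.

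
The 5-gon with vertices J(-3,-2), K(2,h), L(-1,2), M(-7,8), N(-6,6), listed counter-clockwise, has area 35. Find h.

-10

The doubled signed area Σ (x_i y_{i+1} − x_{i+1} y_i) is linear in h.
With h=0 it equals 50; the coefficient of h is -2 (from the two edges through K).
So -2·h + 50 = 2·35 = 70 ⇒ h = -10.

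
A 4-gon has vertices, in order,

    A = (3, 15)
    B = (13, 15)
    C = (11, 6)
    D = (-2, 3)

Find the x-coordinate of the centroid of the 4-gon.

458/77

Apply the surveyor's formula. First the cross-terms c_i = x_i·y_{i+1} − x_{i+1}·y_i:
  -150, -87, 45, -39  ⇒  2A = -231, A = -115.5.
Then Σ (x_i + x_{i+1})·c_i = -4122, so x̄ = -4122 / (6·(-115.5)) = 458/77.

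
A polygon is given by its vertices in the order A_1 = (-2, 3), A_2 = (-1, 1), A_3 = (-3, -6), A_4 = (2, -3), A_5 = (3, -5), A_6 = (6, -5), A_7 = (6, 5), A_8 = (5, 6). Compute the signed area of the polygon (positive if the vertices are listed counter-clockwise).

71.5

Apply the shoelace (surveyor's) formula: 2A = Σ (x_i·y_{i+1} − x_{i+1}·y_i), indices taken mod 8.
Σ = (1) + (9) + (21) + (-1) + (15) + (60) + (11) + (27) = 143
Signed area = Σ/2 = 71.5 (positive ⇒ counter-clockwise traversal).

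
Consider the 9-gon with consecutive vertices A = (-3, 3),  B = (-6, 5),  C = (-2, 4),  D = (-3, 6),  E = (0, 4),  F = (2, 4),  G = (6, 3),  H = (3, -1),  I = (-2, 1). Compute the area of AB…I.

Apply the shoelace (surveyor's) formula: 2A = Σ (x_i·y_{i+1} − x_{i+1}·y_i), indices taken mod 9.
Σ = (3) + (-14) + (0) + (-12) + (-8) + (-18) + (-15) + (1) + (-3) = -66
Area = |Σ|/2 = 33.

33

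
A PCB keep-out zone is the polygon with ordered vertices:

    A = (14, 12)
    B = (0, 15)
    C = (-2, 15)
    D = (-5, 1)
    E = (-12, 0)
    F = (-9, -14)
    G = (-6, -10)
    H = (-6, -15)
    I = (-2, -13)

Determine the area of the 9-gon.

367.5

A→B: (14)(15) − (0)(12) = 210
B→C: (0)(15) − (-2)(15) = 30
C→D: (-2)(1) − (-5)(15) = 73
D→E: (-5)(0) − (-12)(1) = 12
E→F: (-12)(-14) − (-9)(0) = 168
F→G: (-9)(-10) − (-6)(-14) = 6
G→H: (-6)(-15) − (-6)(-10) = 30
H→I: (-6)(-13) − (-2)(-15) = 48
I→A: (-2)(12) − (14)(-13) = 158
Σ = 735
Area = |Σ|/2 = 367.5.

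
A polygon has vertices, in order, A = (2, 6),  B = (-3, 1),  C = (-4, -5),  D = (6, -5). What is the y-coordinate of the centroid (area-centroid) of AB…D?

Apply the shoelace (surveyor's) formula. First the cross-terms c_i = x_i·y_{i+1} − x_{i+1}·y_i:
  20, 19, 50, 46  ⇒  2A = 135, A = 67.5.
Then Σ (y_i + y_{i+1})·c_i = -390, so ȳ = -390 / (6·67.5) = -26/27.

-26/27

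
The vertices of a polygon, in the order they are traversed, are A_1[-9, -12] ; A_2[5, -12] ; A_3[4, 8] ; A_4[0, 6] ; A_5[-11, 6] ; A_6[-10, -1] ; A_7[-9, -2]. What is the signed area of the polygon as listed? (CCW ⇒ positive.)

259

Σ = (168) + (88) + (24) + (66) + (71) + (11) + (90) = 518
Signed area = Σ/2 = 259 (positive ⇒ counter-clockwise traversal).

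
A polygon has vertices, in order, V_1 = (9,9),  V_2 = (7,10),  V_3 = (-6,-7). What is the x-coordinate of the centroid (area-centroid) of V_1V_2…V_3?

Apply the shoelace formula. First the cross-terms c_i = x_i·y_{i+1} − x_{i+1}·y_i:
  27, 11, 9  ⇒  2A = 47, A = 23.5.
Then Σ (x_i + x_{i+1})·c_i = 470, so x̄ = 470 / (6·23.5) = 10/3.

10/3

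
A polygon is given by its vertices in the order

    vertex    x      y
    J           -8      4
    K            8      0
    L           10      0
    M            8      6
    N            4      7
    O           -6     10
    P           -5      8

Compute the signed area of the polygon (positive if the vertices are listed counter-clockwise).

94

Σ = (-32) + (0) + (60) + (32) + (82) + (2) + (44) = 188
Signed area = Σ/2 = 94 (positive ⇒ counter-clockwise traversal).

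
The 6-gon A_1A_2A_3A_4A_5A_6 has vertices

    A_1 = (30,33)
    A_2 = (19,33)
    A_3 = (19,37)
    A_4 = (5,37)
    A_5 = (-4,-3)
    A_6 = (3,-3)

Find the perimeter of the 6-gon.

|A_1A_2| = √((-11)² + (0)²) = √121 = 11
|A_2A_3| = √((0)² + (4)²) = √16 = 4
|A_3A_4| = √((-14)² + (0)²) = √196 = 14
|A_4A_5| = √((-9)² + (-40)²) = √1681 = 41
|A_5A_6| = √((7)² + (0)²) = √49 = 7
|A_6A_1| = √((27)² + (36)²) = √2025 = 45
Perimeter = 11 + 4 + 14 + 41 + 7 + 45 = 122.

122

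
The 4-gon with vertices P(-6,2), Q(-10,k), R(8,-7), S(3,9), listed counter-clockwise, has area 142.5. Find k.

-3

Write out the shoelace sum; only the two edges meeting at Q involve k:
2·Area = [((-6)·k − (-10)·2) + ((-10)·(-7) − 8·k)] + 153
       = -14·k + 243 = 285
⇒ k = -3.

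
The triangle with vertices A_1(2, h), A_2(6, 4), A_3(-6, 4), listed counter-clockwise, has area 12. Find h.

2

The doubled signed area Σ (x_i y_{i+1} − x_{i+1} y_i) is linear in h.
With h=0 it equals 48; the coefficient of h is -12 (from the two edges through A_1).
So -12·h + 48 = 2·12 = 24 ⇒ h = 2.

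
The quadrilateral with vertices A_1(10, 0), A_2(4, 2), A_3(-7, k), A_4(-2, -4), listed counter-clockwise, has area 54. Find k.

1

The doubled signed area Σ (x_i y_{i+1} − x_{i+1} y_i) is linear in k.
With k=0 it equals 102; the coefficient of k is 6 (from the two edges through A_3).
So 6·k + 102 = 2·54 = 108 ⇒ k = 1.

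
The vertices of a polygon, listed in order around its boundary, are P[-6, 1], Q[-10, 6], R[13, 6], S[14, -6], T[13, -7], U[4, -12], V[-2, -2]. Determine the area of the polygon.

260

Cross-terms: -26, -138, -162, -20, -128, -32, -14  ⇒  Σ = -520
Area = |Σ|/2 = 260.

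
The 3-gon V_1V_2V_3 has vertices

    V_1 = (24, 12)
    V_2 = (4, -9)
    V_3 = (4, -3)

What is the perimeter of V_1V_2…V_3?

|V_1V_2| = √((-20)² + (-21)²) = √841 = 29
|V_2V_3| = √((0)² + (6)²) = √36 = 6
|V_3V_1| = √((20)² + (15)²) = √625 = 25
Perimeter = 29 + 6 + 25 = 60.

60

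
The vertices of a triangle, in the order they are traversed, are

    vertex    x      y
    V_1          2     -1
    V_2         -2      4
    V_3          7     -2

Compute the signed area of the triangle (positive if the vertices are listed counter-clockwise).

Apply Gauss's area formula: 2A = Σ (x_i·y_{i+1} − x_{i+1}·y_i), indices taken mod 3.
Cross-terms: 6, -24, -3  ⇒  Σ = -21
Signed area = Σ/2 = -10.5 (negative ⇒ clockwise traversal).

-10.5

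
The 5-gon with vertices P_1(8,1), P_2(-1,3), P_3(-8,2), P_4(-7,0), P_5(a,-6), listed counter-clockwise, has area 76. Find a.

1

Write out the shoelace sum; only the two edges meeting at P_5 involve a:
2·Area = [((-7)·(-6) − a·0) + (a·1 − 8·(-6))] + 61
       = 1·a + 151 = 152
⇒ a = 1.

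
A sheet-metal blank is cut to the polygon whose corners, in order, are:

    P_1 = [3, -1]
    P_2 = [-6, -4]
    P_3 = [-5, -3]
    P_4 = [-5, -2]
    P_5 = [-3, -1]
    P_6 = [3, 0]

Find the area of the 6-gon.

13

Cross-terms: -18, -2, -5, -1, 3, -3  ⇒  Σ = -26
Area = |Σ|/2 = 13.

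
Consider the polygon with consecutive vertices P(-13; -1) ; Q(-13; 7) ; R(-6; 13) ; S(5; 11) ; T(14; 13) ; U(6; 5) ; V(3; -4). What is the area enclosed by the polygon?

Apply the shoelace (surveyor's) formula: 2A = Σ (x_i·y_{i+1} − x_{i+1}·y_i), indices taken mod 7.
Σ = (-104) + (-127) + (-131) + (-89) + (-8) + (-39) + (-55) = -553
Area = |Σ|/2 = 276.5.

276.5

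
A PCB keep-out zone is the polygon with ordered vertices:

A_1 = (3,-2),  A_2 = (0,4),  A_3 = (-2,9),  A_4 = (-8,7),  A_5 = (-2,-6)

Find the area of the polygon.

81

Apply Gauss's area formula: 2A = Σ (x_i·y_{i+1} − x_{i+1}·y_i), indices taken mod 5.
A_1→A_2: (3)(4) − (0)(-2) = 12
A_2→A_3: (0)(9) − (-2)(4) = 8
A_3→A_4: (-2)(7) − (-8)(9) = 58
A_4→A_5: (-8)(-6) − (-2)(7) = 62
A_5→A_1: (-2)(-2) − (3)(-6) = 22
Σ = 162
Area = |Σ|/2 = 81.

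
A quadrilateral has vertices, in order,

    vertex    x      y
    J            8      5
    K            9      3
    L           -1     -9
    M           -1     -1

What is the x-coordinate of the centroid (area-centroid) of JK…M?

Apply the surveyor's formula. First the cross-terms c_i = x_i·y_{i+1} − x_{i+1}·y_i:
  -21, -78, -8, 3  ⇒  2A = -104, A = -52.
Then Σ (x_i + x_{i+1})·c_i = -944, so x̄ = -944 / (6·(-52)) = 118/39.

118/39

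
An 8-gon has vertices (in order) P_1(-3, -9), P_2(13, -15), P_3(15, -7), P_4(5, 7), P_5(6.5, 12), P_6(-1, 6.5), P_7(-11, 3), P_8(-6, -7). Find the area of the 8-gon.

350.625

Apply the shoelace (surveyor's) formula: 2A = Σ (x_i·y_{i+1} − x_{i+1}·y_i), indices taken mod 8.
Σ = (162) + (134) + (140) + (14.5) + (54.25) + (68.5) + (95) + (33) = 701.25
Area = |Σ|/2 = 350.625.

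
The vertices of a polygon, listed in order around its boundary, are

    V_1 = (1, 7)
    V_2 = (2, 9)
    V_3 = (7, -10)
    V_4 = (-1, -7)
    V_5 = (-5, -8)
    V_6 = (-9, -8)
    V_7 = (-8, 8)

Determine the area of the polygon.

203

Apply the shoelace (surveyor's) formula: 2A = Σ (x_i·y_{i+1} − x_{i+1}·y_i), indices taken mod 7.
V_1→V_2: (1)(9) − (2)(7) = -5
V_2→V_3: (2)(-10) − (7)(9) = -83
V_3→V_4: (7)(-7) − (-1)(-10) = -59
V_4→V_5: (-1)(-8) − (-5)(-7) = -27
V_5→V_6: (-5)(-8) − (-9)(-8) = -32
V_6→V_7: (-9)(8) − (-8)(-8) = -136
V_7→V_1: (-8)(7) − (1)(8) = -64
Σ = -406
Area = |Σ|/2 = 203.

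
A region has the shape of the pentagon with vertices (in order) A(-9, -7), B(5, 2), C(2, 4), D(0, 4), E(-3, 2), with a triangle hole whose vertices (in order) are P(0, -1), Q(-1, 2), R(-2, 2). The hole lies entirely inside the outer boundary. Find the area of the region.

44.5

Outer boundary:
Apply the shoelace formula: 2A = Σ (x_i·y_{i+1} − x_{i+1}·y_i), indices taken mod 5.
Cross-terms: 17, 16, 8, 12, 39  ⇒  Σ = 92
Area = |Σ|/2 = 46.
Hole:
Cross-terms: -1, 2, 2  ⇒  Σ = 3
Area = |Σ|/2 = 1.5.
Net area = 46 − 1.5 = 44.5.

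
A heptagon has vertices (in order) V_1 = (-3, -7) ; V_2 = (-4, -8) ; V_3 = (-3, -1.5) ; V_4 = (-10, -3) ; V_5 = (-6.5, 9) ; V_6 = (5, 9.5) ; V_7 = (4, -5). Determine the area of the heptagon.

175.125

Apply the shoelace (surveyor's) formula: 2A = Σ (x_i·y_{i+1} − x_{i+1}·y_i), indices taken mod 7.
Σ = (-4) + (-18) + (-6) + (-109.5) + (-106.75) + (-63) + (-43) = -350.25
Area = |Σ|/2 = 175.125.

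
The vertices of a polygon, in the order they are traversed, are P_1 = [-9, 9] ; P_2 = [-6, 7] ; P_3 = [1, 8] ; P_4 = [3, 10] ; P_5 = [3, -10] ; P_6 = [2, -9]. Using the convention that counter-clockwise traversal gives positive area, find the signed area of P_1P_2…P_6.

Σ = (-9) + (-55) + (-14) + (-60) + (-7) + (-63) = -208
Signed area = Σ/2 = -104 (negative ⇒ clockwise traversal).

-104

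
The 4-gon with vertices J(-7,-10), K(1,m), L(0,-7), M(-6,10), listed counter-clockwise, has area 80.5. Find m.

Write out the shoelace sum; only the two edges meeting at K involve m:
2·Area = [((-7)·m − 1·(-10)) + (1·(-7) − 0·m)] + 88
       = -7·m + 91 = 161
⇒ m = -10.

-10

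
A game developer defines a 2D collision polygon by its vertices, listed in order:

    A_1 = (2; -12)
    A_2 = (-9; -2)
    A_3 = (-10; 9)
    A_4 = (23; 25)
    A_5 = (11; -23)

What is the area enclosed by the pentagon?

A_1→A_2: (2)(-2) − (-9)(-12) = -112
A_2→A_3: (-9)(9) − (-10)(-2) = -101
A_3→A_4: (-10)(25) − (23)(9) = -457
A_4→A_5: (23)(-23) − (11)(25) = -804
A_5→A_1: (11)(-12) − (2)(-23) = -86
Σ = -1560
Area = |Σ|/2 = 780.

780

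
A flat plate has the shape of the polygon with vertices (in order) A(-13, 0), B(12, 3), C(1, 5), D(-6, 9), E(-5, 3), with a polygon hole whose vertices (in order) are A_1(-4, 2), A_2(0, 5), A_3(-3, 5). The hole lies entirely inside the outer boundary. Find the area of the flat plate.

Outer boundary:
A→B: (-13)(3) − (12)(0) = -39
B→C: (12)(5) − (1)(3) = 57
C→D: (1)(9) − (-6)(5) = 39
D→E: (-6)(3) − (-5)(9) = 27
E→A: (-5)(0) − (-13)(3) = 39
Σ = 123
Area = |Σ|/2 = 61.5.
Hole:
Apply the surveyor's formula: 2A = Σ (x_i·y_{i+1} − x_{i+1}·y_i), indices taken mod 3.
Cross-terms: -20, 15, 14  ⇒  Σ = 9
Area = |Σ|/2 = 4.5.
Net area = 61.5 − 4.5 = 57.

57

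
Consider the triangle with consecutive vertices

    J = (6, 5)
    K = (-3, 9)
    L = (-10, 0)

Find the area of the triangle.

54.5

Apply the shoelace (surveyor's) formula: 2A = Σ (x_i·y_{i+1} − x_{i+1}·y_i), indices taken mod 3.
Cross-terms: 69, 90, -50  ⇒  Σ = 109
Area = |Σ|/2 = 54.5.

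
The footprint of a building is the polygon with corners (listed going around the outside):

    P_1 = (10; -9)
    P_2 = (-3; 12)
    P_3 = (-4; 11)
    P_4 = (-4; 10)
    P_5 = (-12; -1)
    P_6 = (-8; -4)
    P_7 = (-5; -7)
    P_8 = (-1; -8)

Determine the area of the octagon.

217

Apply the shoelace (surveyor's) formula: 2A = Σ (x_i·y_{i+1} − x_{i+1}·y_i), indices taken mod 8.
Σ = (93) + (15) + (4) + (124) + (40) + (36) + (33) + (89) = 434
Area = |Σ|/2 = 217.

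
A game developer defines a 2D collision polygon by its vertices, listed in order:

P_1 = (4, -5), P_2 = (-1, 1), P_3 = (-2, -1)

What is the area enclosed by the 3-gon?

Σ = (-1) + (3) + (14) = 16
Area = |Σ|/2 = 8.

8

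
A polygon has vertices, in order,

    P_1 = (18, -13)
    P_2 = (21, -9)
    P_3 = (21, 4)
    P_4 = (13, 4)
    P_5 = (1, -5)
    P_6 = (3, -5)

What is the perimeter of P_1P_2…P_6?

60

|P_1P_2| = √((3)² + (4)²) = √25 = 5
|P_2P_3| = √((0)² + (13)²) = √169 = 13
|P_3P_4| = √((-8)² + (0)²) = √64 = 8
|P_4P_5| = √((-12)² + (-9)²) = √225 = 15
|P_5P_6| = √((2)² + (0)²) = √4 = 2
|P_6P_1| = √((15)² + (-8)²) = √289 = 17
Perimeter = 5 + 13 + 8 + 15 + 2 + 17 = 60.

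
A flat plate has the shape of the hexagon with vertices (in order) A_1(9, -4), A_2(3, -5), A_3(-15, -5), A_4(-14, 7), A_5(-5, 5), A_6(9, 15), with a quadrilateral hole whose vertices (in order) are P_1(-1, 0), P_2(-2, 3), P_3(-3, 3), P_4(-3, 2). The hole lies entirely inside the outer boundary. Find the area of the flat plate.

309.5

Outer boundary:
A_1→A_2: (9)(-5) − (3)(-4) = -33
A_2→A_3: (3)(-5) − (-15)(-5) = -90
A_3→A_4: (-15)(7) − (-14)(-5) = -175
A_4→A_5: (-14)(5) − (-5)(7) = -35
A_5→A_6: (-5)(15) − (9)(5) = -120
A_6→A_1: (9)(-4) − (9)(15) = -171
Σ = -624
Area = |Σ|/2 = 312.
Hole:
Apply Gauss's area formula: 2A = Σ (x_i·y_{i+1} − x_{i+1}·y_i), indices taken mod 4.
Cross-terms: -3, 3, 3, 2  ⇒  Σ = 5
Area = |Σ|/2 = 2.5.
Net area = 312 − 2.5 = 309.5.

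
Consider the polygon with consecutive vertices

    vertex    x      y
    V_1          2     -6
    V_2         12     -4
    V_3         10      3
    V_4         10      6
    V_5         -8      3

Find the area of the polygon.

145

Apply the shoelace (surveyor's) formula: 2A = Σ (x_i·y_{i+1} − x_{i+1}·y_i), indices taken mod 5.
Cross-terms: 64, 76, 30, 78, 42  ⇒  Σ = 290
Area = |Σ|/2 = 145.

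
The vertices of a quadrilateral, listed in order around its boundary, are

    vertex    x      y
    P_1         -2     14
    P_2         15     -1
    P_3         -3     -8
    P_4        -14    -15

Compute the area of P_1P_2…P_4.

312

Apply the shoelace (surveyor's) formula: 2A = Σ (x_i·y_{i+1} − x_{i+1}·y_i), indices taken mod 4.
Σ = (-208) + (-123) + (-67) + (-226) = -624
Area = |Σ|/2 = 312.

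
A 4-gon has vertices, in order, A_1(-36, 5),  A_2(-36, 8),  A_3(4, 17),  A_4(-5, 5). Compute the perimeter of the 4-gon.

90

|A_1A_2| = √((0)² + (3)²) = √9 = 3
|A_2A_3| = √((40)² + (9)²) = √1681 = 41
|A_3A_4| = √((-9)² + (-12)²) = √225 = 15
|A_4A_1| = √((-31)² + (0)²) = √961 = 31
Perimeter = 3 + 41 + 15 + 31 = 90.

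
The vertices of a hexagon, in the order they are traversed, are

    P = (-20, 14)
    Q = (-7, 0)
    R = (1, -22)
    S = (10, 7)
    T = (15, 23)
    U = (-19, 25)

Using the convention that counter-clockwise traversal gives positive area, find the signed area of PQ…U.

Apply the shoelace (surveyor's) formula: 2A = Σ (x_i·y_{i+1} − x_{i+1}·y_i), indices taken mod 6.
Σ = (98) + (154) + (227) + (125) + (812) + (234) = 1650
Signed area = Σ/2 = 825 (positive ⇒ counter-clockwise traversal).

825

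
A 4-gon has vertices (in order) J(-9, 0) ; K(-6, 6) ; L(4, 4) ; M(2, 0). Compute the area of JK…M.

Apply the shoelace formula: 2A = Σ (x_i·y_{i+1} − x_{i+1}·y_i), indices taken mod 4.
Σ = (-54) + (-48) + (-8) + (0) = -110
Area = |Σ|/2 = 55.

55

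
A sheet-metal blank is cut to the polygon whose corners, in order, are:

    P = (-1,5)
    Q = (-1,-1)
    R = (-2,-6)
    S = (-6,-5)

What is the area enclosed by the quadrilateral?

Σ = (6) + (4) + (-26) + (-35) = -51
Area = |Σ|/2 = 25.5.

25.5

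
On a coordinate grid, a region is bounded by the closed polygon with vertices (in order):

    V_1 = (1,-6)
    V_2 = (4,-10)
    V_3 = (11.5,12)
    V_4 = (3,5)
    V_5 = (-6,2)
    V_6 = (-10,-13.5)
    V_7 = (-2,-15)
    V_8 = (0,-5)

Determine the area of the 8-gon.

Apply the shoelace formula: 2A = Σ (x_i·y_{i+1} − x_{i+1}·y_i), indices taken mod 8.
Cross-terms: 14, 163, 21.5, 36, 101, 123, 10, 5  ⇒  Σ = 473.5
Area = |Σ|/2 = 236.75.

236.75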